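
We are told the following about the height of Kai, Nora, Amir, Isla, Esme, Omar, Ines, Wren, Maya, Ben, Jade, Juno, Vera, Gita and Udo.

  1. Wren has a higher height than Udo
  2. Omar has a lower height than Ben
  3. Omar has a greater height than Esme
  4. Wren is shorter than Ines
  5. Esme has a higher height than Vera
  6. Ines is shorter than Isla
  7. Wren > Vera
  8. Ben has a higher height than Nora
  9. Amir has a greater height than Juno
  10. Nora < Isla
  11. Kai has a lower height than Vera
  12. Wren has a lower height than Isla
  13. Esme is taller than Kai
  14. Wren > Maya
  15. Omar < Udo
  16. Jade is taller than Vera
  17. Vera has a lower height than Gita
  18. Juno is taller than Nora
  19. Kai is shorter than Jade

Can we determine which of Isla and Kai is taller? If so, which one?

Isla

Link the given pairs in sequence: Kai < Vera; Vera < Esme; Esme < Omar; Omar < Udo; Udo < Wren; Wren < Isla.
Together: Kai < Vera < Esme < Omar < Udo < Wren < Isla.
So Isla is taller.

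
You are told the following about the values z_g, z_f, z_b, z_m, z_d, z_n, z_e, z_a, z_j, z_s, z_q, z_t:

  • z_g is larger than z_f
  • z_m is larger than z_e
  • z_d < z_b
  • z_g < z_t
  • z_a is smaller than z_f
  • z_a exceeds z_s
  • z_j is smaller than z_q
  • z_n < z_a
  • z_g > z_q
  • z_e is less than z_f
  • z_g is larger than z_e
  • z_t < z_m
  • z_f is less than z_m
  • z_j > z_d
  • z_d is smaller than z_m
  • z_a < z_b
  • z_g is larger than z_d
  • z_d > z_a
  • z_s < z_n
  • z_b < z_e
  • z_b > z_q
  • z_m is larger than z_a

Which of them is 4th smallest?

Chaining the given pairs: z_s < z_n < z_a < z_d < z_j < z_q < z_b < z_e < z_f < z_g < z_t < z_m.
Counting 4 from the smallest end gives z_d.

z_d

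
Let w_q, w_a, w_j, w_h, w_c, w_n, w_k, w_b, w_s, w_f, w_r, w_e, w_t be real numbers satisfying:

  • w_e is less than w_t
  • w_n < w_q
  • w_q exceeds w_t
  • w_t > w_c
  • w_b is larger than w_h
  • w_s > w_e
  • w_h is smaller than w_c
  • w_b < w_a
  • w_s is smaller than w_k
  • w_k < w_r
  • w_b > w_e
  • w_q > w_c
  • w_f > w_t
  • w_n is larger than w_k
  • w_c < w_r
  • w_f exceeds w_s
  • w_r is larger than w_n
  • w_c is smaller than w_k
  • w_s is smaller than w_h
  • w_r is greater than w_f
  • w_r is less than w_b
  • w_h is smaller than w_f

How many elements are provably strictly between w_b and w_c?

5

The relations place w_c below w_b. An element lies strictly between them when it is forced above w_c and also forced below w_b.
Above w_c: {w_k, w_n, w_t, w_f, w_r, w_q, w_a}. Below w_b: {w_e, w_s, w_h, w_k, w_n, w_t, w_f, w_r}.
Intersection: {w_k, w_n, w_t, w_f, w_r} — 5.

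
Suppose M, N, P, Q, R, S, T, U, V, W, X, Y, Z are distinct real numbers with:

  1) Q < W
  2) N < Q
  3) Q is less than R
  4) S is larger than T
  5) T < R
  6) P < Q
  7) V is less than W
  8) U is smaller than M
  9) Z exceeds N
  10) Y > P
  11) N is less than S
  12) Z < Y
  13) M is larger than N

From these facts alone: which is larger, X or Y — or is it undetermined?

undetermined

Following every chain through X: nothing is chained to X.
Y is not reached, and no chain runs the other way from Y to X.
So the given relations leave the order of X and Y undetermined.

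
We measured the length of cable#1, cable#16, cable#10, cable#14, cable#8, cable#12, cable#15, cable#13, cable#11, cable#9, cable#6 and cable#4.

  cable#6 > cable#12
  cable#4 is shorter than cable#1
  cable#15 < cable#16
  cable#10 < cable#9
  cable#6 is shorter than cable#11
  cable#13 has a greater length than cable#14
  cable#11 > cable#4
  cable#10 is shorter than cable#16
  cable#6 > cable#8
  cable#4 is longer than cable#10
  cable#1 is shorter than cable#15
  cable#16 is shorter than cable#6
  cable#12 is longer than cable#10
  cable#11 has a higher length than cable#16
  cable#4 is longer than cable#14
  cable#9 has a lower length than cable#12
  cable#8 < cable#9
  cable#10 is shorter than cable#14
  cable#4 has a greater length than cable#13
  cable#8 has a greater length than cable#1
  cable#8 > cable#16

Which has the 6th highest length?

Chaining the given pairs: cable#10 < cable#14 < cable#13 < cable#4 < cable#1 < cable#15 < cable#16 < cable#8 < cable#9 < cable#12 < cable#6 < cable#11.
Counting 6 from the largest end gives cable#16.

cable#16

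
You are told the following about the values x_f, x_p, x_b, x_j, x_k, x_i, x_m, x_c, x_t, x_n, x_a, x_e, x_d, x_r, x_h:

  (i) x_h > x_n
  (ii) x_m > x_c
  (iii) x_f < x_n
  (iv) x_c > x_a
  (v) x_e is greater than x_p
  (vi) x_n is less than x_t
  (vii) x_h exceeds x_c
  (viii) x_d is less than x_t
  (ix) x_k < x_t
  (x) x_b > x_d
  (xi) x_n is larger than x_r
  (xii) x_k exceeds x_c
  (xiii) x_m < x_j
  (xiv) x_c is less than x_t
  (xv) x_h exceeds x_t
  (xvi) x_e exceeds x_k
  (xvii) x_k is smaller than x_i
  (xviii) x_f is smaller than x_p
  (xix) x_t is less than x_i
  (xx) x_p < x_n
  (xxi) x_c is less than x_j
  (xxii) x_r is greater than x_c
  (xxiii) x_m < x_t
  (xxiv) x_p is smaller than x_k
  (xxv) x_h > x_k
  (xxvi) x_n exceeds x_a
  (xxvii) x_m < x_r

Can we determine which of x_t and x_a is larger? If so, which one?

x_t

Chaining the given relations: x_a < x_c < x_m < x_r < x_n < x_t.
So x_t is larger.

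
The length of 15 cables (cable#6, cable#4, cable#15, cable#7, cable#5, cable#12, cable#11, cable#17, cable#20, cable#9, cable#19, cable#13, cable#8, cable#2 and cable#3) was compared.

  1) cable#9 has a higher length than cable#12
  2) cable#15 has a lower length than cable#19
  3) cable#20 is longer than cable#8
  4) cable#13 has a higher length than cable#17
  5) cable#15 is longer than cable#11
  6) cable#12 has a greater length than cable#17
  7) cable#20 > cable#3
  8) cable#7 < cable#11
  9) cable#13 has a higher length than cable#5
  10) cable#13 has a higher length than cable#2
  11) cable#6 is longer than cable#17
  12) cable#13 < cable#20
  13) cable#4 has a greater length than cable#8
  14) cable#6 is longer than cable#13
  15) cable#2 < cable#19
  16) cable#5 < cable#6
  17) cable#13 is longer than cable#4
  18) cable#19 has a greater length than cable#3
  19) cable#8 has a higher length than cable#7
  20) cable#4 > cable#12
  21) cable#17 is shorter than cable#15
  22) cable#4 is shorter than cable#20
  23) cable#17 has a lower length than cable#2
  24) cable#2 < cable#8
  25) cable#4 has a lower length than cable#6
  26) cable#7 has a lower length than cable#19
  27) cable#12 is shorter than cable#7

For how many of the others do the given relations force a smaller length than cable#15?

4

The elements the relations force below cable#15 are cable#17, cable#12, cable#7, cable#11 — no chain reaches any other.
That is 4.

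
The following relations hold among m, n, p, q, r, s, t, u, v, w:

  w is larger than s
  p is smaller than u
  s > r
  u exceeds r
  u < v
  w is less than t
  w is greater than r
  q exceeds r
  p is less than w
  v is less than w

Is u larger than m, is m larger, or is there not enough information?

undetermined

Following every chain through u: above u we get v, w, t; below u we get r, p.
m is not reached, and no chain runs the other way from m to u.
So the given relations leave the order of u and m undetermined.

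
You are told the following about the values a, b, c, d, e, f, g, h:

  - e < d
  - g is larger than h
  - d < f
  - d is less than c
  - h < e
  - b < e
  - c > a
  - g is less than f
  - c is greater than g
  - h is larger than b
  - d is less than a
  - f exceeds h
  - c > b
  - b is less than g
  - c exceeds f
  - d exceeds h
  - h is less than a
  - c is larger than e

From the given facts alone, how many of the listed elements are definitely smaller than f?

5

From f the given relations immediately reach h, g, d.
From those, b, e — 5 in total.
No other element is forced below f by the given relations, so the count is 5.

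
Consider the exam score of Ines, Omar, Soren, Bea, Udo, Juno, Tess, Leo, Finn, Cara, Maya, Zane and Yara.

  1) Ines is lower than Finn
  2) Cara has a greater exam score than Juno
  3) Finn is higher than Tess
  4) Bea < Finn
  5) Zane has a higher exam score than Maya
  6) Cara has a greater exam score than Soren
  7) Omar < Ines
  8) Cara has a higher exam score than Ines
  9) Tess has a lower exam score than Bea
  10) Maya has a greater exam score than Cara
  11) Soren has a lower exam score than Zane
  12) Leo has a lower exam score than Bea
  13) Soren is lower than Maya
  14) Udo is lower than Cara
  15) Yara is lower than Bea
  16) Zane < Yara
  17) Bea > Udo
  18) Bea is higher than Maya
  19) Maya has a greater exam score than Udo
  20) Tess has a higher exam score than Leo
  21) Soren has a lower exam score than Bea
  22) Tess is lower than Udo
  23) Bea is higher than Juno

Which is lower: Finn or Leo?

Leo

Leo < Tess and Tess < Udo give Leo < Udo.
Then Udo < Cara extends the chain to Cara.
With Cara < Maya: Leo < Tess < Udo < Cara < Maya.
With Maya < Zane: Leo < Tess < Udo < Cara < Maya < Zane.
Then Zane < Yara extends the chain to Yara.
With Yara < Bea: Leo < Tess < Udo < Cara < Maya < Zane < Yara < Bea.
With Bea < Finn: Leo < Tess < Udo < Cara < Maya < Zane < Yara < Bea < Finn.
So Leo < Finn; Leo is the lower of the two.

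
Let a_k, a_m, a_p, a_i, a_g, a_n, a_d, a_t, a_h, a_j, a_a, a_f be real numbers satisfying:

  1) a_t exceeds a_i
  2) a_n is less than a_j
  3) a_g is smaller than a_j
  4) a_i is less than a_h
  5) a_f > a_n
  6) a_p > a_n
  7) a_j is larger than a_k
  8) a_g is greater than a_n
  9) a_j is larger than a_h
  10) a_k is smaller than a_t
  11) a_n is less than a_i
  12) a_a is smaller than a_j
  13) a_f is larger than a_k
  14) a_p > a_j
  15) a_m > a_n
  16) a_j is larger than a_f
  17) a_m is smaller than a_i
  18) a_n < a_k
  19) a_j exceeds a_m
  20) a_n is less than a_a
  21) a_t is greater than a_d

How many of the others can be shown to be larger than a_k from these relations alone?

4

Directly above a_k: a_f, a_j, a_t.
One step further: a_p (4 so far).
Nothing else is reachable above a_k; 4 in all.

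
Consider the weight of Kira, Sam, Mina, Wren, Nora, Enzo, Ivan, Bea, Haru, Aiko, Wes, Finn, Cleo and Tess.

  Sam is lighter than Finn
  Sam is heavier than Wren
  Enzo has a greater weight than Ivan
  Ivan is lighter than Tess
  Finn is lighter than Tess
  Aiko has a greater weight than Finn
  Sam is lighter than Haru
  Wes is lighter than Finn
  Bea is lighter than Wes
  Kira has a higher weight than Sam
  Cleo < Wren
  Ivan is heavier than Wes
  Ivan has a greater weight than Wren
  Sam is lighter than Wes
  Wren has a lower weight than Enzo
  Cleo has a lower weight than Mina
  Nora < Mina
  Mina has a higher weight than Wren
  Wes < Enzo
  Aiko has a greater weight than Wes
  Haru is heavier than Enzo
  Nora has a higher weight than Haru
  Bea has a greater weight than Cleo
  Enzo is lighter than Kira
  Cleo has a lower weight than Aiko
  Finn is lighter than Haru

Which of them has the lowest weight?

Cleo

Wren is not least since Cleo < Wren; Sam is not least since Wren < Sam; Bea is not least since Cleo < Bea; Wes is not least since Bea < Wes; Ivan is not least since Wes < Ivan; Finn is not least since Wes < Finn; Tess is not least since Ivan < Tess; Enzo is not least since Wes < Enzo; Haru is not least since Enzo < Haru; Aiko is not least since Cleo < Aiko; Nora is not least since Haru < Nora; Mina is not least since Wren < Mina; Kira is not least since Sam < Kira.
Only Cleo has nothing below it, so Cleo is the lowest weight.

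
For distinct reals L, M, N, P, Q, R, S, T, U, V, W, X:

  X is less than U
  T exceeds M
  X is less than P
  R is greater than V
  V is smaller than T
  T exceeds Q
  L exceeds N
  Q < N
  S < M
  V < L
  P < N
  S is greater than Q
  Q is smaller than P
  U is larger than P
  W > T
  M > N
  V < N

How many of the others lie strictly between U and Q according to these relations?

Chaining upward from Q reaches: P, S, N, L, M, T, W.
Chaining downward from U reaches: X, P.
Strictly between Q and U are those in both lists: P — 1 element.

1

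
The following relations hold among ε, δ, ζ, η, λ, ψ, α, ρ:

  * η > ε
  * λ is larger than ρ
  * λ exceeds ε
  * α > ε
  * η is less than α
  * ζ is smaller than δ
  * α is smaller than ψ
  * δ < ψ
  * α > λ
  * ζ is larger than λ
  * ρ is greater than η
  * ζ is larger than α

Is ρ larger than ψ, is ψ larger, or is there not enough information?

ψ

The relevant relations are ρ < λ; λ < ζ; ζ < δ; δ < ψ.
Chaining these gives ρ < λ < ζ < δ < ψ.
So ψ is larger.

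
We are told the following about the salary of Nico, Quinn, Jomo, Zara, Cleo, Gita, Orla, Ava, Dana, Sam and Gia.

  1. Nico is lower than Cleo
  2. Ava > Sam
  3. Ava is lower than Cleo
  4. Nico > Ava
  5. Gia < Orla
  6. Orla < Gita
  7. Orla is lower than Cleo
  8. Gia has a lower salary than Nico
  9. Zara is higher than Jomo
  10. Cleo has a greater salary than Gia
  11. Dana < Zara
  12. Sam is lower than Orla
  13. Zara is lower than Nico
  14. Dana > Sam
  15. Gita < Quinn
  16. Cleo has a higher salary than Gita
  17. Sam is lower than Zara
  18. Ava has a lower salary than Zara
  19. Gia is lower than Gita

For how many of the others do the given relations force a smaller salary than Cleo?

Directly below Cleo: Gia, Orla, Ava, Nico, Gita.
One step further: Sam, Zara (7 so far).
One step further: Jomo, Dana (9 so far).
Nothing else is reachable below Cleo; 9 in all.

9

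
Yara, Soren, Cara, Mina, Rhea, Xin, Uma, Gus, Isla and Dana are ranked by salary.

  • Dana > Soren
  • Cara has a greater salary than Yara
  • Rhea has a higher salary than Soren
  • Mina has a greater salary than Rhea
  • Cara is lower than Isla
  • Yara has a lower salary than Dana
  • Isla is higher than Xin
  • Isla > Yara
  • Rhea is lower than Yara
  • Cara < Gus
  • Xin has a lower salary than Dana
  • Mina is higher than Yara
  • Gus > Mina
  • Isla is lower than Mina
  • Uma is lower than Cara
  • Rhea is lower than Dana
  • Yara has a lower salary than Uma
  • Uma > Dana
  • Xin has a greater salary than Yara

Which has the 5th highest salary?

The consecutive relations fix a unique order: Soren < Rhea < Yara < Xin < Dana < Uma < Cara < Isla < Mina < Gus.
The 5th largest is Uma.

Uma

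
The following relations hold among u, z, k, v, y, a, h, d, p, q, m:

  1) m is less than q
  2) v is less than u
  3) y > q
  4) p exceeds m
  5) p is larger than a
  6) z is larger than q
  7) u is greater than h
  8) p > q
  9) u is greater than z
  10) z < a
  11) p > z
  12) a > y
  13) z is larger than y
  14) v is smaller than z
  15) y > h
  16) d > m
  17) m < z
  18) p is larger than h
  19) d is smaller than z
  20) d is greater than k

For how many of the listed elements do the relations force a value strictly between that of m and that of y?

1

The relations place m below y. An element lies strictly between them when it is forced above m and also forced below y.
Above m: {q, d, z, u, a, p}. Below y: {h, q}.
Intersection: {q} — 1.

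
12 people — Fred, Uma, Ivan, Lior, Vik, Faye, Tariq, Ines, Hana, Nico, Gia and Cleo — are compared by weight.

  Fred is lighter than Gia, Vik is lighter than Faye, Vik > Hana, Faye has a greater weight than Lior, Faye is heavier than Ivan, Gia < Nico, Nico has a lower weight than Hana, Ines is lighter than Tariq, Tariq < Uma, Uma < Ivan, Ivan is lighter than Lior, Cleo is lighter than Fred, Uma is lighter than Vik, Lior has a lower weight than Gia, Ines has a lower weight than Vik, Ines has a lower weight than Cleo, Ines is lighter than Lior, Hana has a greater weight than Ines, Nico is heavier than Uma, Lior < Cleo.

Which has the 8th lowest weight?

Piecing the relations together gives one ordering: Ines < Tariq < Uma < Ivan < Lior < Cleo < Fred < Gia < Nico < Hana < Vik < Faye.
The 8th smallest is Gia.

Gia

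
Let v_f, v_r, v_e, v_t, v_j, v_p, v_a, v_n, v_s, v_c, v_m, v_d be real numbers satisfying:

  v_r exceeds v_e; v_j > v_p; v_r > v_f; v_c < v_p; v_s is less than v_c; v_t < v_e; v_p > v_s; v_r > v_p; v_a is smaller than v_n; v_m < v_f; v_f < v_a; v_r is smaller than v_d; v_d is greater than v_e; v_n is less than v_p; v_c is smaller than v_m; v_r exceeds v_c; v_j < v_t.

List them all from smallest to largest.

v_s < v_c < v_m < v_f < v_a < v_n < v_p < v_j < v_t < v_e < v_r < v_d

The consecutive links are each given: v_s < v_c; v_c < v_m; v_m < v_f; v_f < v_a; v_a < v_n; v_n < v_p; v_p < v_j; v_j < v_t; v_t < v_e; v_e < v_r; v_r < v_d.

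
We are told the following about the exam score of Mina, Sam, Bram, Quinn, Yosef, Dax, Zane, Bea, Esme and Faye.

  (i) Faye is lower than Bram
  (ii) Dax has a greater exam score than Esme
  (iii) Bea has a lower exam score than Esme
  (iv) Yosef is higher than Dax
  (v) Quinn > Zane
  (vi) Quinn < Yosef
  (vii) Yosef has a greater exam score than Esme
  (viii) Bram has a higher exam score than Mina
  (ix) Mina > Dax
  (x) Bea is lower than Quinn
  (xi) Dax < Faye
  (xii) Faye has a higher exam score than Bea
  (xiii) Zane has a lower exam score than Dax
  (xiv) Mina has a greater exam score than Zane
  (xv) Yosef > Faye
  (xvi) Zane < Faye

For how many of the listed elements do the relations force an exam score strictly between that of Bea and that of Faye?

2

The relations place Bea below Faye. An element lies strictly between them when it is forced above Bea and also forced below Faye.
Above Bea: {Esme, Quinn, Dax, Yosef, Mina, Bram}. Below Faye: {Zane, Esme, Dax}.
Intersection: {Esme, Dax} — 2.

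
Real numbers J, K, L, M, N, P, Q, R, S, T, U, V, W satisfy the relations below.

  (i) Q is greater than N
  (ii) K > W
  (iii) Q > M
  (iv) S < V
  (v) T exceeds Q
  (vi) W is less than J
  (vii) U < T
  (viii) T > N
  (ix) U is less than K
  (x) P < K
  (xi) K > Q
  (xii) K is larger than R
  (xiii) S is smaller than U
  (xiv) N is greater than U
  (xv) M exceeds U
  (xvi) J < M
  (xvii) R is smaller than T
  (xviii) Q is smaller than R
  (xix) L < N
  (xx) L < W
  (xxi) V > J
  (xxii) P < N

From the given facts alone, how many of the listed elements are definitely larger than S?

Directly above S: U, V.
One step further: M, N, K, T (6 so far).
One step further: Q (7 so far).
One step further: R (8 so far).
No other element is forced above S by the given relations, so the count is 8.

8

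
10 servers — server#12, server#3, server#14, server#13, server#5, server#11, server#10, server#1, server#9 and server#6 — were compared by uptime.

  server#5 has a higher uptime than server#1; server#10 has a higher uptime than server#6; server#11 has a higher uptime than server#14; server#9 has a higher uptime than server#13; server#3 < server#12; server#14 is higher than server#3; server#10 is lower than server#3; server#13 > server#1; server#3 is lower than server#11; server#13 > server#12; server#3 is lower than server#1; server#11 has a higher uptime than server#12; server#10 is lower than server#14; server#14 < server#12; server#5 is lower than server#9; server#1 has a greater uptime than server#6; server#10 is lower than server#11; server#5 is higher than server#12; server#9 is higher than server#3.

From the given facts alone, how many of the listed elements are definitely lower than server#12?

4

From server#12 the given relations immediately reach server#3, server#14.
From those, server#10 — 3 in total.
From those, server#6 — 4 in total.
Nothing else is reachable below server#12; 4 in all.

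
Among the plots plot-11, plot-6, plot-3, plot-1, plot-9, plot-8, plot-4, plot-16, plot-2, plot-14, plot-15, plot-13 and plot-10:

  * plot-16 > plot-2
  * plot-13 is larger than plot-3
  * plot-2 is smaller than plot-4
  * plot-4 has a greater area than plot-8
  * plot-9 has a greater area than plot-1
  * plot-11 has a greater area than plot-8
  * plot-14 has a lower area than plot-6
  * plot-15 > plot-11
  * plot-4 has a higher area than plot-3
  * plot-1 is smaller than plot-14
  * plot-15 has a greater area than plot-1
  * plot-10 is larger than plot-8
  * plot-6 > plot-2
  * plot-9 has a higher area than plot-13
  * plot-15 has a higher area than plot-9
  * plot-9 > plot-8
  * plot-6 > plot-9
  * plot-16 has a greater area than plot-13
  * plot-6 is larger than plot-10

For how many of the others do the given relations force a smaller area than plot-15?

6

The elements the relations force below plot-15 are plot-3, plot-8, plot-1, plot-13, plot-9, plot-11 — no chain reaches any other.
That is 6.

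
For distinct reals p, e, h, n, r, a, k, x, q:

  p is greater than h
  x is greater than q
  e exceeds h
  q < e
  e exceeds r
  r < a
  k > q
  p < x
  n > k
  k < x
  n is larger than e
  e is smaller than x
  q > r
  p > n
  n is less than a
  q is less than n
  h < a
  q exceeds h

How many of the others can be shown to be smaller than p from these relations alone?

6

From p the given relations immediately reach h, n.
From those, q, e, k — 5 in total.
From those, r — 6 in total.
No other element is forced below p by the given relations, so the count is 6.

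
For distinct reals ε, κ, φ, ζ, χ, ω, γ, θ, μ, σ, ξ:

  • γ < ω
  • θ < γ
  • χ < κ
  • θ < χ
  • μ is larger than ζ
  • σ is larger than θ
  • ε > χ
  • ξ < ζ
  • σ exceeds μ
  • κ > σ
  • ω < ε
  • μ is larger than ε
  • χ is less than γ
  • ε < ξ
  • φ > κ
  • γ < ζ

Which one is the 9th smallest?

The consecutive relations fix a unique order: θ < χ < γ < ω < ε < ξ < ζ < μ < σ < κ < φ.
Counting 9 from the smallest end gives σ.

σ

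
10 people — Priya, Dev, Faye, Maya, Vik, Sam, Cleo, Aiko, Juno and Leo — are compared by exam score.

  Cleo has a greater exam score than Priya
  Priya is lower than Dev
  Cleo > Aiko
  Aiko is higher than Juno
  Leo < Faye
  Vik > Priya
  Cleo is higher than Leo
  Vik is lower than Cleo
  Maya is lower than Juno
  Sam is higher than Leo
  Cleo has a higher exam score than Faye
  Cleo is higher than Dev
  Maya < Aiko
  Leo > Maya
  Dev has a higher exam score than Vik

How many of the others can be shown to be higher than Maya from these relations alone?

The elements the relations force above Maya are Leo, Juno, Sam, Faye, Aiko, Cleo — no chain reaches any other.
That is 6.

6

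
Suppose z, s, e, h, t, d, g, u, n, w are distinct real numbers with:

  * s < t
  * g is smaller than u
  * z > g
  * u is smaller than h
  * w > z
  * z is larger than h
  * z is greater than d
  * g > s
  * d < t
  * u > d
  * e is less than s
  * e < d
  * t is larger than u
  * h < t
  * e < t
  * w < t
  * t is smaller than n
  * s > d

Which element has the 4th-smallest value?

Piecing the relations together gives one ordering: e < d < s < g < u < h < z < w < t < n.
The 4th smallest is g.

g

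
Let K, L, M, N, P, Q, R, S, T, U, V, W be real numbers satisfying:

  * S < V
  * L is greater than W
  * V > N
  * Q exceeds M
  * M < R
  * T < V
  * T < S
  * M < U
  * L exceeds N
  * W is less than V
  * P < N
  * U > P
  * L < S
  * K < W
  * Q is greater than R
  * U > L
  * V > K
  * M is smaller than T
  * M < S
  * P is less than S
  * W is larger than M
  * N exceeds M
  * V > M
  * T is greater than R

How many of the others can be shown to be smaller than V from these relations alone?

From V the given relations immediately reach K, M, N, W, T, S.
From those, P, R, L — 9 in total.
Nothing else is reachable below V; 9 in all.

9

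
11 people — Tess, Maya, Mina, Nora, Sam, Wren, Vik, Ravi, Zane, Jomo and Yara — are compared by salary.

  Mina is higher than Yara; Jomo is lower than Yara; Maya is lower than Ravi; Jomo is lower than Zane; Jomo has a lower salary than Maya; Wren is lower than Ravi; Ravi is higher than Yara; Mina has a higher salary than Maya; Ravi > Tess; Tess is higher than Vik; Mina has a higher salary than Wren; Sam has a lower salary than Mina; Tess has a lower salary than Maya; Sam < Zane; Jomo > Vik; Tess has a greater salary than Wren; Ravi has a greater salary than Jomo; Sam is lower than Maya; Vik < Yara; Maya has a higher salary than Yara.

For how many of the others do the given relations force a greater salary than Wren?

Directly above Wren: Tess, Mina, Ravi.
One step further: Maya (4 so far).
No other element is forced above Wren by the given relations, so the count is 4.

4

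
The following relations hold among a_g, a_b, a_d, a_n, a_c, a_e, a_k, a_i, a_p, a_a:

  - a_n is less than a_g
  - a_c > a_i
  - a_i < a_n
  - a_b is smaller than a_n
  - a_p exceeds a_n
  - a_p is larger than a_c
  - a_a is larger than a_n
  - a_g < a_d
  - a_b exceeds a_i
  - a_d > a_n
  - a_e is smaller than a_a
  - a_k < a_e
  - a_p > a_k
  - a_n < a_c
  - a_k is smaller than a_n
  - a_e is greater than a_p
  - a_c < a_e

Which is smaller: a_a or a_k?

a_k

Chaining the given relations: a_k < a_n < a_c < a_p < a_e < a_a.
So a_k < a_a; a_k is the smaller of the two.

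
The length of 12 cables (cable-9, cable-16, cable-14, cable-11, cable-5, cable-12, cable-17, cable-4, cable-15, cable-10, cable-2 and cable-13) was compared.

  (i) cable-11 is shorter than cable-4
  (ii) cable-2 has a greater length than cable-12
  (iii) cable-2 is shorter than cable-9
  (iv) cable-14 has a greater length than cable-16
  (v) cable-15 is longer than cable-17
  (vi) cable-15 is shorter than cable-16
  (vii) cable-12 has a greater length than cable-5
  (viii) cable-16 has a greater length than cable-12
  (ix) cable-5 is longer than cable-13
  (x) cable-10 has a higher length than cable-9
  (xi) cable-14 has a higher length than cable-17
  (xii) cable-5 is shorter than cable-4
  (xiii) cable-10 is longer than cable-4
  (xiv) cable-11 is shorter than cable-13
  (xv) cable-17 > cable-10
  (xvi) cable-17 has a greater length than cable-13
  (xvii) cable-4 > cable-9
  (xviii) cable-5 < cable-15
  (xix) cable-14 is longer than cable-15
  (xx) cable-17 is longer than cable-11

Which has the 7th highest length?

cable-9

Piecing the relations together gives one ordering: cable-11 < cable-13 < cable-5 < cable-12 < cable-2 < cable-9 < cable-4 < cable-10 < cable-17 < cable-15 < cable-16 < cable-14.
Counting 7 from the largest end gives cable-9.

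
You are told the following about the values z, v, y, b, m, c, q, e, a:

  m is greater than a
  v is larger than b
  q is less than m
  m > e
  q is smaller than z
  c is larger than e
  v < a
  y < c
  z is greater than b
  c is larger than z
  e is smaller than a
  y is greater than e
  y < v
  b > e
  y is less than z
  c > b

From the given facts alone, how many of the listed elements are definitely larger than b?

5

The elements the relations force above b are z, v, a, m, c — no chain reaches any other.
That is 5.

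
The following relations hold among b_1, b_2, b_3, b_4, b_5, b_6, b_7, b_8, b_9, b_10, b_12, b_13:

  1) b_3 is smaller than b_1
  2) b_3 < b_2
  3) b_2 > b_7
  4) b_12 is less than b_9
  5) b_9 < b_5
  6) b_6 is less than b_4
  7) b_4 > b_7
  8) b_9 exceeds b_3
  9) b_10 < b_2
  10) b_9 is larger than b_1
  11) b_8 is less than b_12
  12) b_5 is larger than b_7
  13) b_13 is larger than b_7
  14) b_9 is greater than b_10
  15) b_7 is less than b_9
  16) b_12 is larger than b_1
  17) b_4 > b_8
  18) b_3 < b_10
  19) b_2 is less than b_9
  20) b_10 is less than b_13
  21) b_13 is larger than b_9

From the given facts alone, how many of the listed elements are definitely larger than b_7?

The elements the relations force above b_7 are b_2, b_9, b_4, b_13, b_5 — no chain reaches any other.
That is 5.

5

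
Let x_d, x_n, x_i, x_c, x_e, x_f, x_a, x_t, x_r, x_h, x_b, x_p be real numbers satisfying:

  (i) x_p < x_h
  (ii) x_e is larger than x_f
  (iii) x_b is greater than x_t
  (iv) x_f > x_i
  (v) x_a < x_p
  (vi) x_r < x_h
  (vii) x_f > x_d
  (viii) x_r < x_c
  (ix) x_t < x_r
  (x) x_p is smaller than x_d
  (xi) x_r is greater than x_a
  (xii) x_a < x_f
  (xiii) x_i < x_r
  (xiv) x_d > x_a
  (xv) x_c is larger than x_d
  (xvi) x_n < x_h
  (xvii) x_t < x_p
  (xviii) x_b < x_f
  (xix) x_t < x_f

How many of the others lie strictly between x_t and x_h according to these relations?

2

The relations place x_t below x_h. An element lies strictly between them when it is forced above x_t and also forced below x_h.
Above x_t: {x_p, x_r, x_b, x_d, x_f, x_c, x_e}. Below x_h: {x_a, x_p, x_i, x_r, x_n}.
Intersection: {x_p, x_r} — 2.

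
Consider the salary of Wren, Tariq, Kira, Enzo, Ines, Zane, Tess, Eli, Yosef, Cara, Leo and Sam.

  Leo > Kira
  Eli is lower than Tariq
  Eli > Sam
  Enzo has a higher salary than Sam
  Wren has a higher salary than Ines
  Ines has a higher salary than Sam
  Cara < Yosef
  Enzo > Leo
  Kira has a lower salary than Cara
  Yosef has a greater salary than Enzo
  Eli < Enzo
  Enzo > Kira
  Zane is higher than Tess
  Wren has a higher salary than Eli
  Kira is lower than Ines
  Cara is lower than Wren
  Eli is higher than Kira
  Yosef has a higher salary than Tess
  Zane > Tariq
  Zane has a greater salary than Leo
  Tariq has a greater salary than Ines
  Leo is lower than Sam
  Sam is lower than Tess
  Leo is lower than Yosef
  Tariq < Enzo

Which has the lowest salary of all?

Chaining upward from Kira: directly above it, Leo, Eli, Ines, Cara, Enzo; then Sam, Tariq, Wren, Zane, Yosef; then Tess.
That covers every other element, and nothing is given below Kira, so Kira is the lowest salary.

Kira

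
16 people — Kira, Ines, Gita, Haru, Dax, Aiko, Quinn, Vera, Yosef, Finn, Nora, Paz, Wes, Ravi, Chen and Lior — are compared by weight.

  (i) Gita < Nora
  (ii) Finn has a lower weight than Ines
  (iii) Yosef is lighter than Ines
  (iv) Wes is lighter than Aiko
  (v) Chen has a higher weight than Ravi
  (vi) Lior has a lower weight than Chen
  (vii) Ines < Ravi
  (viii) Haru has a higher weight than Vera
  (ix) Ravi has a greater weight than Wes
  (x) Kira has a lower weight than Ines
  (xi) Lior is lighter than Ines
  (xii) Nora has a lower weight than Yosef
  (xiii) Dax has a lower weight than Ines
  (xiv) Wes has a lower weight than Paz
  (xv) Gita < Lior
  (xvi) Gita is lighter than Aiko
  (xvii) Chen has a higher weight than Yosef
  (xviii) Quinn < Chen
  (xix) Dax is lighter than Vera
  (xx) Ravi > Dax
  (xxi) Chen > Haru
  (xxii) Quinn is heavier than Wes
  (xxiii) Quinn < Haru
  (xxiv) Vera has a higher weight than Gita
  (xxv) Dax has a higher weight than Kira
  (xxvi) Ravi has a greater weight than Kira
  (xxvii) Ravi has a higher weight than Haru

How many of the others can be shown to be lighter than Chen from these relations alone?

13

From Chen the given relations immediately reach Quinn, Yosef, Haru, Lior, Ravi.
From those, Kira, Wes, Gita, Dax, Nora, Vera, Ines — 12 in total.
From those, Finn — 13 in total.
Nothing else is reachable below Chen; 13 in all.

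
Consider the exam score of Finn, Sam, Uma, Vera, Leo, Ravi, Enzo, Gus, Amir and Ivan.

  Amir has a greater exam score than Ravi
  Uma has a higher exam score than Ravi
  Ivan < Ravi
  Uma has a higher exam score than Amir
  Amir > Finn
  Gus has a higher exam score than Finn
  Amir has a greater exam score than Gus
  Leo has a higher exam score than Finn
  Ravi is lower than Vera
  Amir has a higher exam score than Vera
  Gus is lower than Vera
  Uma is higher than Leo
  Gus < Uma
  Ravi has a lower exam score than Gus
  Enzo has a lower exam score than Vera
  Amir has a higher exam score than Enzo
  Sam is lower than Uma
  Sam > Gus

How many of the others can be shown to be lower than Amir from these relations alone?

6

The elements the relations force below Amir are Finn, Ivan, Ravi, Enzo, Gus, Vera — no chain reaches any other.
That is 6.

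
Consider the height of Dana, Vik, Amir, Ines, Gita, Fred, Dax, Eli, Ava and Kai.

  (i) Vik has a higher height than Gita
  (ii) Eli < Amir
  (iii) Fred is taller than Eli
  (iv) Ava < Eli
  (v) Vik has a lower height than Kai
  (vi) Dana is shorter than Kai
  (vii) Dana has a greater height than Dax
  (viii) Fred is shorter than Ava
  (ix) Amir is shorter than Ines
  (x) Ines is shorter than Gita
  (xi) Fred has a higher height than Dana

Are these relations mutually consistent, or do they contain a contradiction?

We have Eli < Fred stated directly, yet also Fred < Ava < Eli by chaining the others — so Fred < Eli. Contradiction.

inconsistent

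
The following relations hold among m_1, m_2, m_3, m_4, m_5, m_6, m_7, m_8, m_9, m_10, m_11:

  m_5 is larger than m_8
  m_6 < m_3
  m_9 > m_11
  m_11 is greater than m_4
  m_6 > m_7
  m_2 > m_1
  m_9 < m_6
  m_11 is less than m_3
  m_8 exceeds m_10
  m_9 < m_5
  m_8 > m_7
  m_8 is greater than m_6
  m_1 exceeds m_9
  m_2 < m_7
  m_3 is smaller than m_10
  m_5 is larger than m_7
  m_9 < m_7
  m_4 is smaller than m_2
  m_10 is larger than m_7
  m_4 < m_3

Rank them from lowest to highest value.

m_4 < m_11 < m_9 < m_1 < m_2 < m_7 < m_6 < m_3 < m_10 < m_8 < m_5

The consecutive links are each given: m_4 < m_11; m_11 < m_9; m_9 < m_1; m_1 < m_2; m_2 < m_7; m_7 < m_6; m_6 < m_3; m_3 < m_10; m_10 < m_8; m_8 < m_5.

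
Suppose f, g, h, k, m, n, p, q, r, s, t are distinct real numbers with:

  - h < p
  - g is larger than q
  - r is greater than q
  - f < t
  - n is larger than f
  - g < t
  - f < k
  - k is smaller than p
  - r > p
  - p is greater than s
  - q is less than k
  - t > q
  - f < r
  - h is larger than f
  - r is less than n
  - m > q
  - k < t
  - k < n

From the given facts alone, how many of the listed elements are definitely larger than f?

6

The elements the relations force above f are k, h, p, r, t, n — no chain reaches any other.
That is 6.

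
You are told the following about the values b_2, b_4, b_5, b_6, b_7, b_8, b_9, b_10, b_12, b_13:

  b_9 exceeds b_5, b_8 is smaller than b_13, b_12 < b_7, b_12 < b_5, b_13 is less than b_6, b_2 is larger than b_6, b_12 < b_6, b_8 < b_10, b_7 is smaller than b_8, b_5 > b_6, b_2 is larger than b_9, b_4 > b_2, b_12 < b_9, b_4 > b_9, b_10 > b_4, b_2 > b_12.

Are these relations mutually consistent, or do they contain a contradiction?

consistent

The single ordering b_12 < b_7 < b_8 < b_13 < b_6 < b_5 < b_9 < b_2 < b_4 < b_10 satisfies every listed relation, so no contradiction arises.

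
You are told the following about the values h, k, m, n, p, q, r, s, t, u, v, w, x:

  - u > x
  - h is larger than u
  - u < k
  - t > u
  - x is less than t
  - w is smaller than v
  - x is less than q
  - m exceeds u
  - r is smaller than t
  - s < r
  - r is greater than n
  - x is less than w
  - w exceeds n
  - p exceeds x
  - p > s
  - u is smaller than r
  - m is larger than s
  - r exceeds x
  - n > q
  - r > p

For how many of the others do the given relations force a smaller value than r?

The elements the relations force below r are x, s, q, u, n, p — no chain reaches any other.
That is 6.

6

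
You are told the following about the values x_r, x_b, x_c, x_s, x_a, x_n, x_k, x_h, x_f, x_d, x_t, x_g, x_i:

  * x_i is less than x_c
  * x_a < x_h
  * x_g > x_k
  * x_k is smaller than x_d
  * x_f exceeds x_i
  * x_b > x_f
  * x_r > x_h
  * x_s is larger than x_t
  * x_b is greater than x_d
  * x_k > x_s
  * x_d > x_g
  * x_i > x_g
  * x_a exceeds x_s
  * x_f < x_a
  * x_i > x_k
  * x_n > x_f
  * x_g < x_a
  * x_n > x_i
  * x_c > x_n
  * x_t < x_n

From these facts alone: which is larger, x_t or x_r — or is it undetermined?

x_t < x_s and x_s < x_k give x_t < x_k.
Then x_k < x_g extends the chain to x_g.
With x_g < x_i: x_t < x_s < x_k < x_g < x_i.
Then x_i < x_f extends the chain to x_f.
Then x_f < x_a extends the chain to x_a.
Then x_a < x_h extends the chain to x_h.
With x_h < x_r: x_t < x_s < x_k < x_g < x_i < x_f < x_a < x_h < x_r.
So x_r is larger.

x_r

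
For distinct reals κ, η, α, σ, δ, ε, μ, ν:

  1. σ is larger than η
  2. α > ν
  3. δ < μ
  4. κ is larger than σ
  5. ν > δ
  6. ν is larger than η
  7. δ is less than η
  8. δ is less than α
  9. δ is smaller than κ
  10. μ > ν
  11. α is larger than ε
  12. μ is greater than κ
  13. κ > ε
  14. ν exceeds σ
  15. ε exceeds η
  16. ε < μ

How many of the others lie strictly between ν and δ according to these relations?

The relations place δ below ν. An element lies strictly between them when it is forced above δ and also forced below ν.
Above δ: {η, σ, ε, κ, μ, α}. Below ν: {η, σ}.
Intersection: {η, σ} — 2.

2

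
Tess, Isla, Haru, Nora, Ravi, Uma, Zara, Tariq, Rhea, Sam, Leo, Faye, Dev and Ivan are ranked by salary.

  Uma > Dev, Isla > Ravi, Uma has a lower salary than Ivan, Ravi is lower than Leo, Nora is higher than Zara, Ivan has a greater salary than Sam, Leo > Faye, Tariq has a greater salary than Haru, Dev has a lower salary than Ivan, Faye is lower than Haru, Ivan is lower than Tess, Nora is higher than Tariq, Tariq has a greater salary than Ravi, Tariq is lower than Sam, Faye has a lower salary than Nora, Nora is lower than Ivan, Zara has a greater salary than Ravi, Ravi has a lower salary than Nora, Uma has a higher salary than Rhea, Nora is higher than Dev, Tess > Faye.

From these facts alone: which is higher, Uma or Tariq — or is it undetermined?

Following every chain through Uma: above Uma we get Ivan, Tess; below Uma we get Dev, Rhea.
Tariq is not reached, and no chain runs the other way from Tariq to Uma.
So the given relations leave the order of Uma and Tariq undetermined.

undetermined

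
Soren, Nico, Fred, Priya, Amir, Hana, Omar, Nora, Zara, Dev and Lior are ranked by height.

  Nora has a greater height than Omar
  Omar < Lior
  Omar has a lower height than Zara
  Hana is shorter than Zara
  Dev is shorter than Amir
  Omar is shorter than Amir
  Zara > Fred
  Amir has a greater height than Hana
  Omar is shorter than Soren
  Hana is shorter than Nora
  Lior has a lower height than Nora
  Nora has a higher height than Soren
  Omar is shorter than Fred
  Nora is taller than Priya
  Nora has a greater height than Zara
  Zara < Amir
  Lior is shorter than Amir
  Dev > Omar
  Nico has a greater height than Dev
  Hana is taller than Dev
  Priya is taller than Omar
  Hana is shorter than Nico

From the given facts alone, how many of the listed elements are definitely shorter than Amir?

The elements the relations force below Amir are Omar, Lior, Dev, Fred, Hana, Zara — no chain reaches any other.
That is 6.

6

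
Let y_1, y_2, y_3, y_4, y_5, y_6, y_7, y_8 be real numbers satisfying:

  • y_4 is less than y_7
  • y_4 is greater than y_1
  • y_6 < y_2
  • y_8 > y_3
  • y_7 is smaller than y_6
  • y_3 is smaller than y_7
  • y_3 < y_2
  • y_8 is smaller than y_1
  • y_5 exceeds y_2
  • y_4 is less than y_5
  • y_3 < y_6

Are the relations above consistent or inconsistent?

Every relation is compatible with y_3 < y_8 < y_1 < y_4 < y_7 < y_6 < y_2 < y_5; the set is consistent.

consistent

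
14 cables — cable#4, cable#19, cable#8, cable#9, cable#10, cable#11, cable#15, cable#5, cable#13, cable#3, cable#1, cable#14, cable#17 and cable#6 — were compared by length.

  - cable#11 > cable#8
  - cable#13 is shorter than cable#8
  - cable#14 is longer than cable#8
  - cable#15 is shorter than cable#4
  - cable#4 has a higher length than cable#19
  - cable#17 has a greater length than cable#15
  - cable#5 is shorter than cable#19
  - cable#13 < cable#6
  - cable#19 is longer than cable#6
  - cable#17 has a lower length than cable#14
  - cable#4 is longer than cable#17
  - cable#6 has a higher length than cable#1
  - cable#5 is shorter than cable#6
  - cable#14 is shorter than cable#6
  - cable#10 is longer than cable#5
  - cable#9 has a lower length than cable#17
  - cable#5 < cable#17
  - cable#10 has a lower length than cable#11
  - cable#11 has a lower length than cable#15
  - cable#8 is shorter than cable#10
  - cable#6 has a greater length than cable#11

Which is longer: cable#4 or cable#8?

cable#4

cable#8 < cable#10 and cable#10 < cable#11 give cable#8 < cable#11.
With cable#11 < cable#15: cable#8 < cable#10 < cable#11 < cable#15.
Then cable#15 < cable#17 extends the chain to cable#17.
Then cable#17 < cable#14 extends the chain to cable#14.
Then cable#14 < cable#6 extends the chain to cable#6.
Then cable#6 < cable#19 extends the chain to cable#19.
Then cable#19 < cable#4 extends the chain to cable#4.
So cable#8 < cable#4; cable#4 is the longer of the two.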